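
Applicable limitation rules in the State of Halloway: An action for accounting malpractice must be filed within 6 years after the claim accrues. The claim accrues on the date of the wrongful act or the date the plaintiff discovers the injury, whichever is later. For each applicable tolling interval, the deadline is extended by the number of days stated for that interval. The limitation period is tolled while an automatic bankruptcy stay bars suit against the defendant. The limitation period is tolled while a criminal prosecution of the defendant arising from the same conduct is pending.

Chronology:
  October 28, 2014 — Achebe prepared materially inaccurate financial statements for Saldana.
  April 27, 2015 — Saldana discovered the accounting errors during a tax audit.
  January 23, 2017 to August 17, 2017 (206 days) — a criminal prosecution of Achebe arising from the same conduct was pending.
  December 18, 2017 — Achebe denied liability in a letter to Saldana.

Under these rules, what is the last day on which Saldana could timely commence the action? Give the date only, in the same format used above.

The claim accrued on April 27, 2015 — the later of the October 28, 2014 act and the April 27, 2015 discovery.
The untolled deadline — 6 years after April 27, 2015 — is April 27, 2021.
The period was tolled for 206 days by the pending criminal prosecution (January 23, 2017 to August 17, 2017), pushing the deadline to November 19, 2021.
None of the other events listed affects the running of the period under the stated rules.

November 19, 2021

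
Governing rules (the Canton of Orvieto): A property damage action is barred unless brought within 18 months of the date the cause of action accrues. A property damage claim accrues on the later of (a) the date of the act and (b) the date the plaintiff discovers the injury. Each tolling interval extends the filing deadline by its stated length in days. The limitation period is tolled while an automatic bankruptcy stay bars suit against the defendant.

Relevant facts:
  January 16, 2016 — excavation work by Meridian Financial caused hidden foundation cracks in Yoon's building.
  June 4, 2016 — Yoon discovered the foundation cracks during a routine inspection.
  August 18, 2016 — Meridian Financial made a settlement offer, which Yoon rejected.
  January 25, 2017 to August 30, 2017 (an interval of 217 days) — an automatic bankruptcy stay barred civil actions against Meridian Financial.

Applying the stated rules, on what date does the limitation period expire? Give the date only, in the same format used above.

July 9, 2018

Taking the later of the act (January 16, 2016) and discovery (June 4, 2016), the claim accrued on June 4, 2016.
18 months from June 4, 2016 is December 4, 2017.
The automatic bankruptcy stay from January 25, 2017 to August 30, 2017 tolled the period for 217 days, extending the deadline to July 9, 2018.
Nothing else in the chronology tolls or restarts the period.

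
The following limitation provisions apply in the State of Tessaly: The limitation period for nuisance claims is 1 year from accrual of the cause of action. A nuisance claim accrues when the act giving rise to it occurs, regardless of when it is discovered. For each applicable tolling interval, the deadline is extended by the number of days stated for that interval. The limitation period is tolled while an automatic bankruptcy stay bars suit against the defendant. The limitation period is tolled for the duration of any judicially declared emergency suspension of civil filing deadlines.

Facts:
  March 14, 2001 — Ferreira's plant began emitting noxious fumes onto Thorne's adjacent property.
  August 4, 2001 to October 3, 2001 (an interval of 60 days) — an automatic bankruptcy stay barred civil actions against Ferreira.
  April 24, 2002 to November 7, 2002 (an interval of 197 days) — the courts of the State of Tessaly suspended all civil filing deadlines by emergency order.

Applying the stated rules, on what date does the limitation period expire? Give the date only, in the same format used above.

November 26, 2002

The claim accrued on March 14, 2001, when the wrongful act occurred.
The untolled deadline — 1 year after March 14, 2001 — is March 14, 2002.
Because the automatic bankruptcy stay ran from August 4, 2001 to October 3, 2001, the deadline is extended by 60 days to May 13, 2002.
Because the emergency suspension of filing deadlines ran from April 24, 2002 to November 7, 2002, the deadline is extended by 197 days to November 26, 2002.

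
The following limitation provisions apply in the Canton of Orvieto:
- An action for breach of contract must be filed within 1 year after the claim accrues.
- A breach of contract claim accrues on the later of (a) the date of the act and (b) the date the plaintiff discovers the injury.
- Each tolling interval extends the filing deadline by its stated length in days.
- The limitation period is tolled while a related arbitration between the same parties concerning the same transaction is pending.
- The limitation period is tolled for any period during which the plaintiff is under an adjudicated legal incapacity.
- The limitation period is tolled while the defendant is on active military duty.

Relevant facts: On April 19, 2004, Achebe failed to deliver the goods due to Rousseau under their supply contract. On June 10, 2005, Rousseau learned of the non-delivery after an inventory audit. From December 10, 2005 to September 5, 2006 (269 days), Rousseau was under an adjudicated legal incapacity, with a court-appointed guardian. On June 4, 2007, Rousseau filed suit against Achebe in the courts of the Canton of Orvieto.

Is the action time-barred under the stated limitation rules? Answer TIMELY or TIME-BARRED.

The claim accrued on June 10, 2005 — the later of the April 19, 2004 act and the June 10, 2005 discovery.
Adding the 1 year base period to June 10, 2005 gives a deadline of June 10, 2006, before any tolling.
The period was tolled for 269 days by the plaintiff's legal incapacity (December 10, 2005 to September 5, 2006), pushing the deadline to March 6, 2007.
Filing on June 4, 2007 missed the March 6, 2007 deadline — the action is time-barred.

TIME-BARRED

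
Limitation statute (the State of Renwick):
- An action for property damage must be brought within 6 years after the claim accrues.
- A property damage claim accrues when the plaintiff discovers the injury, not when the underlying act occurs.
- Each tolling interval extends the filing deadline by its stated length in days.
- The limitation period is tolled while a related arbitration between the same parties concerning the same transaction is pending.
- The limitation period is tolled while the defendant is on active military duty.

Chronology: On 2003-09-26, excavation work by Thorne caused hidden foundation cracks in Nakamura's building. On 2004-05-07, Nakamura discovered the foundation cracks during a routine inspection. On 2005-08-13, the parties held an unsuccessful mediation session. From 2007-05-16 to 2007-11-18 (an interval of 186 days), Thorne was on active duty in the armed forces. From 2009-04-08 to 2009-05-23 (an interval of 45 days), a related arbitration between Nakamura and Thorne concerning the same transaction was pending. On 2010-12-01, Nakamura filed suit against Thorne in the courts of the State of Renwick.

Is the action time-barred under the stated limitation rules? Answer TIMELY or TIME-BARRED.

Accrual is tied to discovery, so the period began on 2004-05-07 rather than on 2003-09-26 when the act occurred.
Adding the 6 years base period to 2004-05-07 gives a deadline of 2010-05-07, before any tolling.
The period was tolled for 186 days by the defendant's active military service (2007-05-16 to 2007-11-18), pushing the deadline to 2010-11-09.
The period was tolled for 45 days by the pending related arbitration (2009-04-08 to 2009-05-23), pushing the deadline to 2010-12-24.
The other events in the timeline have no effect on the limitation period under the stated rules.
The 2010-12-01 filing precedes the 2010-12-24 deadline; the claim is timely.

TIMELY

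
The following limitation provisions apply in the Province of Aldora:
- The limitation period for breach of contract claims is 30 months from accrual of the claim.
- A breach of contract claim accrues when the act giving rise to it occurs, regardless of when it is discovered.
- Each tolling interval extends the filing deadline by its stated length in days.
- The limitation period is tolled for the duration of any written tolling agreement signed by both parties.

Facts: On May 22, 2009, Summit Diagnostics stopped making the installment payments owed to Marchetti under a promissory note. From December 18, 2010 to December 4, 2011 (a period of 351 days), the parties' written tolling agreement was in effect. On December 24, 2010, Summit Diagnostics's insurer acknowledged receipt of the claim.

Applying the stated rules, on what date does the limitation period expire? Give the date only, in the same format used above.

November 7, 2012

The claim accrued on May 22, 2009, the date of the act.
30 months from May 22, 2009 is November 22, 2011.
Because the written tolling agreement ran from December 18, 2010 to December 4, 2011, the deadline is extended by 351 days to November 7, 2012.
None of the other events listed affects the running of the period under the stated rules.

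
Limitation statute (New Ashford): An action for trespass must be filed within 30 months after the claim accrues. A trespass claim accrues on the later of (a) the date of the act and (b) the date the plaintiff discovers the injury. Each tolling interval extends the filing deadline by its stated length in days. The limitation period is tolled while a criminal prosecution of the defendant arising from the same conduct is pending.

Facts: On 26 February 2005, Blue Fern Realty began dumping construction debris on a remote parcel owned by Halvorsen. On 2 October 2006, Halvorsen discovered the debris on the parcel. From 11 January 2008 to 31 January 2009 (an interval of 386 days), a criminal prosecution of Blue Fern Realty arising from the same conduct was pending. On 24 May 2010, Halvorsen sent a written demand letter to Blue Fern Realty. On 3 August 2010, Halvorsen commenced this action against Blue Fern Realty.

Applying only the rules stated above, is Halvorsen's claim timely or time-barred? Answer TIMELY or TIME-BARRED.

TIME-BARRED

The claim accrued on 2 October 2006 — the later of the 26 February 2005 act and the 2 October 2006 discovery.
Adding the 30 months base period to 2 October 2006 gives a deadline of 2 April 2009, before any tolling.
Because the pending criminal prosecution ran from 11 January 2008 to 31 January 2009, the deadline is extended by 386 days to 23 April 2010.
The other events in the timeline have no effect on the limitation period under the stated rules.
Filing on 3 August 2010 missed the 23 April 2010 deadline — the action is time-barred.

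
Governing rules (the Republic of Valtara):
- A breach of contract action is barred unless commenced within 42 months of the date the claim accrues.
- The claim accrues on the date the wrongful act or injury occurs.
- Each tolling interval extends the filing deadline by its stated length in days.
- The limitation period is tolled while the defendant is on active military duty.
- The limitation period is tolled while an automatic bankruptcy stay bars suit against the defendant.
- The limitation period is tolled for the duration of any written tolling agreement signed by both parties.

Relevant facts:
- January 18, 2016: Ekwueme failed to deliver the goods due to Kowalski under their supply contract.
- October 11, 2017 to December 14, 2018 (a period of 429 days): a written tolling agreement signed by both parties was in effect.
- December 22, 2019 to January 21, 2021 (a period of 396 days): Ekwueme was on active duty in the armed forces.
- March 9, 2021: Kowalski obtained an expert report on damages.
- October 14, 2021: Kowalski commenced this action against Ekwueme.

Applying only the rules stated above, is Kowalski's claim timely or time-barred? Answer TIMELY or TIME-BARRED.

TIMELY

The claim accrued on January 18, 2016, when the wrongful act occurred.
Adding the 42 months base period to January 18, 2016 gives a deadline of July 18, 2019, before any tolling.
Because the written tolling agreement ran from October 11, 2017 to December 14, 2018, the deadline is extended by 429 days to September 19, 2020.
The defendant's active military service from December 22, 2019 to January 21, 2021 tolled the period for 396 days, extending the deadline to October 20, 2021.
Nothing else in the chronology tolls or restarts the period.
The October 14, 2021 filing precedes the October 20, 2021 deadline; the claim is timely.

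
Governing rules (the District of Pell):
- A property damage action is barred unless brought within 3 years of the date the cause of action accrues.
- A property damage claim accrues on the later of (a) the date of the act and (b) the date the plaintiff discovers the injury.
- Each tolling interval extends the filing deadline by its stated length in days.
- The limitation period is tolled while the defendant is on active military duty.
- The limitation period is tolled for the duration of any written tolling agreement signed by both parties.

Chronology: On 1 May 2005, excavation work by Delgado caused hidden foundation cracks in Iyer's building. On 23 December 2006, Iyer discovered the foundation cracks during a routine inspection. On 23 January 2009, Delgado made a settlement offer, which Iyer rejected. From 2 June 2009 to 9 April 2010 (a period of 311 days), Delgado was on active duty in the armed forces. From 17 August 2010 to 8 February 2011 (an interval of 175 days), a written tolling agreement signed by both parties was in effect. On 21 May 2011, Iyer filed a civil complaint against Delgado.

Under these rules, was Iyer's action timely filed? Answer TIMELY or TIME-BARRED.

TIME-BARRED

The claim accrued on 23 December 2006 — the later of the 1 May 2005 act and the 23 December 2006 discovery.
Adding the 3 years base period to 23 December 2006 gives a deadline of 23 December 2009, before any tolling.
The period was tolled for 311 days by the defendant's active military service (2 June 2009 to 9 April 2010), pushing the deadline to 30 October 2010.
Because the written tolling agreement ran from 17 August 2010 to 8 February 2011, the deadline is extended by 175 days to 23 April 2011.
The other events in the timeline have no effect on the limitation period under the stated rules.
Filing on 21 May 2011 missed the 23 April 2011 deadline — the action is time-barred.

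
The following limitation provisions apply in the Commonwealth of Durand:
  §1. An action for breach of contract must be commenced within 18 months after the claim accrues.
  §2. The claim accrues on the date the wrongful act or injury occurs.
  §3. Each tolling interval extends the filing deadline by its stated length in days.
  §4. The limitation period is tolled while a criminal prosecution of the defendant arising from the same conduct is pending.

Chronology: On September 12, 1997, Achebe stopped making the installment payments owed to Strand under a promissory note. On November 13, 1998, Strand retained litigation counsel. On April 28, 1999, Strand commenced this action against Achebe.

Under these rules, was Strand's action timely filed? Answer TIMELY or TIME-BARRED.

TIME-BARRED

The claim accrued on September 12, 1997, when the wrongful act occurred.
The untolled deadline — 18 months after September 12, 1997 — is March 12, 1999.
Nothing else in the chronology tolls or restarts the period.
The April 28, 1999 filing falls after the March 12, 1999 deadline; the claim is time-barred.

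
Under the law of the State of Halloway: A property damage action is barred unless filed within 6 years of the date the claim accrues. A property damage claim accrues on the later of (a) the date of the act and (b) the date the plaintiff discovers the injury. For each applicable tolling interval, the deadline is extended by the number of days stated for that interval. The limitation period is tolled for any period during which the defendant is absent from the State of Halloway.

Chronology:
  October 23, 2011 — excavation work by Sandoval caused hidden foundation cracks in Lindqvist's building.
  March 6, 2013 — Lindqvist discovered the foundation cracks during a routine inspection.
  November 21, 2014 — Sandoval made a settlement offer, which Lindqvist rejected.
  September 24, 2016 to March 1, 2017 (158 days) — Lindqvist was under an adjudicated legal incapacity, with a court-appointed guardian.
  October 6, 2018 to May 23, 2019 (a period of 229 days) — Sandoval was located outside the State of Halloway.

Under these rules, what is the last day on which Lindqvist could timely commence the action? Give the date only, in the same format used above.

October 21, 2019

Taking the later of the act (October 23, 2011) and discovery (March 6, 2013), the claim accrued on March 6, 2013.
The untolled deadline — 6 years after March 6, 2013 — is March 6, 2019.
Because the defendant's absence from the jurisdiction ran from October 6, 2018 to May 23, 2019, the deadline is extended by 229 days to October 21, 2019.
No stated provision tolls the period for the plaintiff's incapacity, so the interval from September 24, 2016 to March 1, 2017 has no effect on the deadline.
Nothing else in the chronology tolls or restarts the period.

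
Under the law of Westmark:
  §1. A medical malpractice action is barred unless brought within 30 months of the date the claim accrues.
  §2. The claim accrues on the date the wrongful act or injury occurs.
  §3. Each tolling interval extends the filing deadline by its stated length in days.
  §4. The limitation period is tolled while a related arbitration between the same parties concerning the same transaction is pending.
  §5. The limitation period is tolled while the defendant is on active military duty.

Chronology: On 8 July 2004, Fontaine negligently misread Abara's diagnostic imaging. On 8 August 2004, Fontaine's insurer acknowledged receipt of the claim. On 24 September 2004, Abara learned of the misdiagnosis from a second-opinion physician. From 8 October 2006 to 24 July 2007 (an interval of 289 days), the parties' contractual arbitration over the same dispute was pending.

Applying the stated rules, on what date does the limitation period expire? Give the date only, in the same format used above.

Because the rule ties accrual to occurrence, the claim accrued on 8 July 2004, not on the 24 September 2004 discovery date.
30 months from 8 July 2004 is 8 January 2007.
The period was tolled for 289 days by the pending related arbitration (8 October 2006 to 24 July 2007), pushing the deadline to 24 October 2007.
The other events in the timeline have no effect on the limitation period under the stated rules.

24 October 2007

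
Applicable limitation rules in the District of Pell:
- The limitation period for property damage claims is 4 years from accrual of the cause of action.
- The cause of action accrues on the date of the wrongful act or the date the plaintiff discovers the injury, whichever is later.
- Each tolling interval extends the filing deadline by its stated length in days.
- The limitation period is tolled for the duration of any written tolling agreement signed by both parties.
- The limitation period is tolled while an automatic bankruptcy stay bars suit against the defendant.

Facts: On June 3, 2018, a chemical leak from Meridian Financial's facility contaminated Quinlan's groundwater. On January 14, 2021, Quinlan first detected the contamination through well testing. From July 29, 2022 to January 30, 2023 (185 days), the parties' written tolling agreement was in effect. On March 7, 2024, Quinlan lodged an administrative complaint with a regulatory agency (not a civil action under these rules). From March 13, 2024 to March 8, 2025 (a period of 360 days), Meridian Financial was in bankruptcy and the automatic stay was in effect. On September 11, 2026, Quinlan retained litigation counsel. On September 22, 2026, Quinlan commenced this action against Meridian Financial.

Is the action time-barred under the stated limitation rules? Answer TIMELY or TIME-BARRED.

The claim accrued on January 14, 2021 — the later of the June 3, 2018 act and the January 14, 2021 discovery.
The untolled deadline — 4 years after January 14, 2021 — is January 14, 2025.
The period was tolled for 185 days by the written tolling agreement (July 29, 2022 to January 30, 2023), pushing the deadline to July 18, 2025.
The automatic bankruptcy stay from March 13, 2024 to March 8, 2025 tolled the period for 360 days, extending the deadline to July 13, 2026.
Nothing else in the chronology tolls or restarts the period.
Quinlan filed on September 22, 2026, after the July 13, 2026 deadline, so the action is time-barred.

TIME-BARRED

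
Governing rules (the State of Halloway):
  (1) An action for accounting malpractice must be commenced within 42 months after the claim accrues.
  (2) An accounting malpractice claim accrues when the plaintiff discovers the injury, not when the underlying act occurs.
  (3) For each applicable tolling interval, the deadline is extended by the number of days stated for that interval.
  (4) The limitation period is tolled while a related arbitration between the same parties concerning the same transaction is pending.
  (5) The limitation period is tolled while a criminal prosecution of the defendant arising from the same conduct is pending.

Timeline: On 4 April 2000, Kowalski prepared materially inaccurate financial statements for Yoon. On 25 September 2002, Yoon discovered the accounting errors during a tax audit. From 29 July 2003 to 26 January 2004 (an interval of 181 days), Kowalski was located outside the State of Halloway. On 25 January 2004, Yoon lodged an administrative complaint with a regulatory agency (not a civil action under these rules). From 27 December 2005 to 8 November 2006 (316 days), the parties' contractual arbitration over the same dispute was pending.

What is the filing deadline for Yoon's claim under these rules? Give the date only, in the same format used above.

Accrual is tied to discovery, so the period began on 25 September 2002 rather than on 4 April 2000 when the act occurred.
The untolled deadline — 42 months after 25 September 2002 — is 25 March 2006.
The pending related arbitration from 27 December 2005 to 8 November 2006 tolled the period for 316 days, extending the deadline to 4 February 2007.
No stated provision tolls the period for the defendant's absence, so the interval from 29 July 2003 to 26 January 2004 has no effect on the deadline.
The other events in the timeline have no effect on the limitation period under the stated rules.

4 February 2007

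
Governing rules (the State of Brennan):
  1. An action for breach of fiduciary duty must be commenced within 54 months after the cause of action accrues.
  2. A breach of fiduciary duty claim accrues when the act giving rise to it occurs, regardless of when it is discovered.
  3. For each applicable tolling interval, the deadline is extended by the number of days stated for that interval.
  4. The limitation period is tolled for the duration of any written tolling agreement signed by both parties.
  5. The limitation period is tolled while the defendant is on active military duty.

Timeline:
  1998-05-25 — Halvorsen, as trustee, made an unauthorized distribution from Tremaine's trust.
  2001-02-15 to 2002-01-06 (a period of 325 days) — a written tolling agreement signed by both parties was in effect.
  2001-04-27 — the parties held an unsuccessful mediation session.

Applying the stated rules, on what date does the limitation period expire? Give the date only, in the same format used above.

2003-10-16

The limitation period began to run on 1998-05-25.
54 months from 1998-05-25 is 2002-11-25.
Because the written tolling agreement ran from 2001-02-15 to 2002-01-06, the deadline is extended by 325 days to 2003-10-16.
The other events in the timeline have no effect on the limitation period under the stated rules.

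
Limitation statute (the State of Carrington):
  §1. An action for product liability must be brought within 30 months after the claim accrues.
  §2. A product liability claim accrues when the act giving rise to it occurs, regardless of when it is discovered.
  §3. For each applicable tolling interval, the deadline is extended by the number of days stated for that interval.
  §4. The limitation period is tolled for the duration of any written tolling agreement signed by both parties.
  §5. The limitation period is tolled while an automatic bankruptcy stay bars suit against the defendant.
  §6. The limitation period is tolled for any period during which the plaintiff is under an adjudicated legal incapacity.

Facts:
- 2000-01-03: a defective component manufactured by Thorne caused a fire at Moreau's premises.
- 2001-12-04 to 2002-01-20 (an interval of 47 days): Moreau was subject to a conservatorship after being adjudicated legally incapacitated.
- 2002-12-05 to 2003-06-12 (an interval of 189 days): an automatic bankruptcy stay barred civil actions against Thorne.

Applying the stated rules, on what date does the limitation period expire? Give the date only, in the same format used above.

2002-08-19

The claim accrued on 2000-01-03, the date of the act.
Adding the 30 months base period to 2000-01-03 gives a deadline of 2002-07-03, before any tolling.
The plaintiff's legal incapacity from 2001-12-04 to 2002-01-20 tolled the period for 47 days, extending the deadline to 2002-08-19.
By the time the automatic bankruptcy stay began on 2002-12-05, the limitation period had already expired on 2002-08-19; that interval cannot revive it.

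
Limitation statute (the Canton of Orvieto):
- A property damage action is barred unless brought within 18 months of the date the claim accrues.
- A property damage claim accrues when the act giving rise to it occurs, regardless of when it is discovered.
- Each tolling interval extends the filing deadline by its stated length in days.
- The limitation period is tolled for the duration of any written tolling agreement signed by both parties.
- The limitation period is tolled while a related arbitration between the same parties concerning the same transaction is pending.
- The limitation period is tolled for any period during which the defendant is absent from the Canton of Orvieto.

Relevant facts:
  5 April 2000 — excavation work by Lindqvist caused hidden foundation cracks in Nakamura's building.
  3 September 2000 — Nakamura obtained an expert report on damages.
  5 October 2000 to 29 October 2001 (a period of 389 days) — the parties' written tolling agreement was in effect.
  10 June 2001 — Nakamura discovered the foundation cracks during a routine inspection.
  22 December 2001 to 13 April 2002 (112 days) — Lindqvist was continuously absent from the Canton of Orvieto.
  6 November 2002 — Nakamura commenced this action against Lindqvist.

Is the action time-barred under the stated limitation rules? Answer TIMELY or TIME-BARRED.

TIMELY

Accrual is governed by the date of the act, so the period began to run on 5 April 2000; the later discovery on 10 June 2001 is irrelevant under the stated rule.
18 months from 5 April 2000 is 5 October 2001.
The period was tolled for 389 days by the written tolling agreement (5 October 2000 to 29 October 2001), pushing the deadline to 29 October 2002.
Because the defendant's absence from the jurisdiction ran from 22 December 2001 to 13 April 2002, the deadline is extended by 112 days to 18 February 2003.
The other events in the timeline have no effect on the limitation period under the stated rules.
Filing on 6 November 2002 beat the 18 February 2003 deadline — the action is timely.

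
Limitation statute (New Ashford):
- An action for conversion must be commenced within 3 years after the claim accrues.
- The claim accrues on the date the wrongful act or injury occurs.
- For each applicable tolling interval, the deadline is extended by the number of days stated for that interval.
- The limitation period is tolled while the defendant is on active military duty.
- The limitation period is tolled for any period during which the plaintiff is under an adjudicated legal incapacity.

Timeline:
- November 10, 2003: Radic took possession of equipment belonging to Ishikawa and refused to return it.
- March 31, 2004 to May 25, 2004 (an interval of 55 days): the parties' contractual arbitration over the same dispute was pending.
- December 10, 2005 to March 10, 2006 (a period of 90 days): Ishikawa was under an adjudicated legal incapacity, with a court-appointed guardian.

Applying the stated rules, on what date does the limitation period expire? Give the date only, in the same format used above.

The limitation period began to run on November 10, 2003.
Adding the 3 years base period to November 10, 2003 gives a deadline of November 10, 2006, before any tolling.
Because the plaintiff's legal incapacity ran from December 10, 2005 to March 10, 2006, the deadline is extended by 90 days to February 8, 2007.
Although a pending arbitration ran from March 31, 2004 to May 25, 2004, the stated rules do not make that a tolling event, so it is disregarded.

February 8, 2007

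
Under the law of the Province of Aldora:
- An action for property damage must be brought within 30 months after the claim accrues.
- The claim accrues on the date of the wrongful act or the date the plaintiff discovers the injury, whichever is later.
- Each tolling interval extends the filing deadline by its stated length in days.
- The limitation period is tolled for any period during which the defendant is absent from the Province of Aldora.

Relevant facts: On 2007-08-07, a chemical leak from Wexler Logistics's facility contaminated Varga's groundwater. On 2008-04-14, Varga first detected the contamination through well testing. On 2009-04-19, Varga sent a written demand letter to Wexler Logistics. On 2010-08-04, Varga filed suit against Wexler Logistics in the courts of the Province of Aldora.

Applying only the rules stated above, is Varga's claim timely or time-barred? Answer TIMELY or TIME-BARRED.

TIMELY

The claim accrued on 2008-04-14 — the later of the 2007-08-07 act and the 2008-04-14 discovery.
Adding the 30 months base period to 2008-04-14 gives a deadline of 2010-10-14, before any tolling.
Nothing else in the chronology tolls or restarts the period.
Filing on 2010-08-04 beat the 2010-10-14 deadline — the action is timely.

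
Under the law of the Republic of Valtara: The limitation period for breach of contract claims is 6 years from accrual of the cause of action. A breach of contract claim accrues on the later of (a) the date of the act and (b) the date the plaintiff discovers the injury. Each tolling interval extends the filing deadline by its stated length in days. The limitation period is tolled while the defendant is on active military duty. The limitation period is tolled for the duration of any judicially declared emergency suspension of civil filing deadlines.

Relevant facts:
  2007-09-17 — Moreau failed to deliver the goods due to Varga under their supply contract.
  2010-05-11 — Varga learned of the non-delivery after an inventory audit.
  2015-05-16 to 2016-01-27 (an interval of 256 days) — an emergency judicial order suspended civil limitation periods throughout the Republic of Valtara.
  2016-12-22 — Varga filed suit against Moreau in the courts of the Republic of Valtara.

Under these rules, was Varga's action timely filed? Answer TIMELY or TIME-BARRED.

TIMELY

The claim accrued on 2010-05-11 — the later of the 2007-09-17 act and the 2010-05-11 discovery.
6 years from 2010-05-11 is 2016-05-11.
The period was tolled for 256 days by the emergency suspension of filing deadlines (2015-05-16 to 2016-01-27), pushing the deadline to 2017-01-22.
Filing on 2016-12-22 beat the 2017-01-22 deadline — the action is timely.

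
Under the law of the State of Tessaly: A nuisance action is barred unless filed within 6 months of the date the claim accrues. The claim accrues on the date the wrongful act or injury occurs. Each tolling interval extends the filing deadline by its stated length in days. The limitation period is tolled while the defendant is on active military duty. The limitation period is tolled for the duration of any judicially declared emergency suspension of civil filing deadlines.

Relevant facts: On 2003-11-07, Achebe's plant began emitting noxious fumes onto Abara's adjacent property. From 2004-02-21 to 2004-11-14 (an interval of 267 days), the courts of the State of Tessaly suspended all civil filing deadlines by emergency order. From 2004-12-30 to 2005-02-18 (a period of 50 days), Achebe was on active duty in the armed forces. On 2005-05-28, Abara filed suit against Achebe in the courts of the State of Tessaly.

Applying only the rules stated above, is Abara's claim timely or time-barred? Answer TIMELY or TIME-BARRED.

The claim accrued on 2003-11-07, the date of the act.
6 months from 2003-11-07 is 2004-05-07.
The emergency suspension of filing deadlines from 2004-02-21 to 2004-11-14 tolled the period for 267 days, extending the deadline to 2005-01-29.
The period was tolled for 50 days by the defendant's active military service (2004-12-30 to 2005-02-18), pushing the deadline to 2005-03-20.
Abara filed on 2005-05-28, after the 2005-03-20 deadline, so the action is time-barred.

TIME-BARRED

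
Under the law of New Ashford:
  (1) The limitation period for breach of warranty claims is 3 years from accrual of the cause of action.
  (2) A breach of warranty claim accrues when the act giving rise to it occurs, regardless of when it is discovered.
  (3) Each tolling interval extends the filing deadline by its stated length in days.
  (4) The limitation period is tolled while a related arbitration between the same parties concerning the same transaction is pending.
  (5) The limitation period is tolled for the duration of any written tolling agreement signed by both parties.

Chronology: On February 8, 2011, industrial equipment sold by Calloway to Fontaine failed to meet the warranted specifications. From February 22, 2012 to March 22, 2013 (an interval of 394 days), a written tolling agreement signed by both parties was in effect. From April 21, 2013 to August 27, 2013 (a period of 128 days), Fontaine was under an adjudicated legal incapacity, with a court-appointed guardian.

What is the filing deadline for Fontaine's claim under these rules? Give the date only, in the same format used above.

The claim accrued on February 8, 2011, when the wrongful act occurred.
Adding the 3 years base period to February 8, 2011 gives a deadline of February 8, 2014, before any tolling.
Because the written tolling agreement ran from February 22, 2012 to March 22, 2013, the deadline is extended by 394 days to March 9, 2015.
No stated provision tolls the period for the plaintiff's incapacity, so the interval from April 21, 2013 to August 27, 2013 has no effect on the deadline.

March 9, 2015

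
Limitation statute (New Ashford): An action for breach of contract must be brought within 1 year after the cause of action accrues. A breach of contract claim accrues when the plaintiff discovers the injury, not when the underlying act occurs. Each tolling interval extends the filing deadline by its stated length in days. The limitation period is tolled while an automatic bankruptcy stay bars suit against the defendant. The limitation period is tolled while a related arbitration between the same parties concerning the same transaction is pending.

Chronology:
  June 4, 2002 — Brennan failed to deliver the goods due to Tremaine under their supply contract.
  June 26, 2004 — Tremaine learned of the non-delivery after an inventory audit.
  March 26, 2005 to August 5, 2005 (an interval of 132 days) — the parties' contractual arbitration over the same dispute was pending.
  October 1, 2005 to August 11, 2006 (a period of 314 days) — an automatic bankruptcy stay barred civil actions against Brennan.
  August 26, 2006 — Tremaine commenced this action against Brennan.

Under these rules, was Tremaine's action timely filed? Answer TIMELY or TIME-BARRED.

TIMELY

The claim did not accrue until Tremaine discovered the injury on June 26, 2004; the June 4, 2002 act date does not start the clock under the stated rule.
Adding the 1 year base period to June 26, 2004 gives a deadline of June 26, 2005, before any tolling.
Because the pending related arbitration ran from March 26, 2005 to August 5, 2005, the deadline is extended by 132 days to November 5, 2005.
Because the automatic bankruptcy stay ran from October 1, 2005 to August 11, 2006, the deadline is extended by 314 days to September 15, 2006.
The August 26, 2006 filing precedes the September 15, 2006 deadline; the claim is timely.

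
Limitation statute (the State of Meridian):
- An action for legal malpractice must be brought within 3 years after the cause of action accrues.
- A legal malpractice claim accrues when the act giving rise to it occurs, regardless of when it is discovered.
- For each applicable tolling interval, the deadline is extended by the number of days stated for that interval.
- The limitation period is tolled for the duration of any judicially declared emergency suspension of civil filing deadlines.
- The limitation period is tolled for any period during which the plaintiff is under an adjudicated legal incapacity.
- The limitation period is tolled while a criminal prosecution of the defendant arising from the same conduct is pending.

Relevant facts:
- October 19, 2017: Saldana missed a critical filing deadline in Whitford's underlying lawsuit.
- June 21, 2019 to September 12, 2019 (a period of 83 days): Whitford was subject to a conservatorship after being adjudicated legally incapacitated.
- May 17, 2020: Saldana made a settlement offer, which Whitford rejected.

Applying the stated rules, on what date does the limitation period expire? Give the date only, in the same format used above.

The claim accrued on October 19, 2017, when the wrongful act occurred.
The untolled deadline — 3 years after October 19, 2017 — is October 19, 2020.
The plaintiff's legal incapacity from June 21, 2019 to September 12, 2019 tolled the period for 83 days, extending the deadline to January 10, 2021.
Nothing else in the chronology tolls or restarts the period.

January 10, 2021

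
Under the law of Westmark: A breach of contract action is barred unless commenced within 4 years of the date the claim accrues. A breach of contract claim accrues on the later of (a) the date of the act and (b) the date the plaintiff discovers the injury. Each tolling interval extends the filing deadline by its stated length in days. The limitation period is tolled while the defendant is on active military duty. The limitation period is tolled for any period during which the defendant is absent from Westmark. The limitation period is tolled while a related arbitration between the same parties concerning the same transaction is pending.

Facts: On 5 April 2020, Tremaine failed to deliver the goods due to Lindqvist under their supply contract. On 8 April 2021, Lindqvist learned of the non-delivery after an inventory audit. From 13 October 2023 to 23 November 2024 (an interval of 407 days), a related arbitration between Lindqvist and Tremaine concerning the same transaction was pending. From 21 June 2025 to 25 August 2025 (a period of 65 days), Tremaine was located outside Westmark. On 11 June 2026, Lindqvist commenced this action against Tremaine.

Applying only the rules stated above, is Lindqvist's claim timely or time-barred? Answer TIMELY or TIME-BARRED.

TIMELY

Taking the later of the act (5 April 2020) and discovery (8 April 2021), the claim accrued on 8 April 2021.
The untolled deadline — 4 years after 8 April 2021 — is 8 April 2025.
The period was tolled for 407 days by the pending related arbitration (13 October 2023 to 23 November 2024), pushing the deadline to 20 May 2026.
The defendant's absence from the jurisdiction from 21 June 2025 to 25 August 2025 tolled the period for 65 days, extending the deadline to 24 July 2026.
The 11 June 2026 filing precedes the 24 July 2026 deadline; the claim is timely.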